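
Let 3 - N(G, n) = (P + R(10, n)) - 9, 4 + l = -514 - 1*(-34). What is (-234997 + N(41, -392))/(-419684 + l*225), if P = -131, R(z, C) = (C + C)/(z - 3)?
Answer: 117371/264292 ≈ 0.44410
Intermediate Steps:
R(z, C) = 2*C/(-3 + z) (R(z, C) = (2*C)/(-3 + z) = 2*C/(-3 + z))
l = -484 (l = -4 + (-514 - 1*(-34)) = -4 + (-514 + 34) = -4 - 480 = -484)
N(G, n) = 143 - 2*n/7 (N(G, n) = 3 - ((-131 + 2*n/(-3 + 10)) - 9) = 3 - ((-131 + 2*n/7) - 9) = 3 - (-140 + 2*n/7) = 3 + (140 - 2*n/7) = 143 - 2*n/7)
(-234997 + N(41, -392))/(-419684 + l*225) = (-234997 + (143 - 2/7*(-392)))/(-419684 - 484*225) = (-234997 + (143 + 112))/(-419684 - 108900) = (-234997 + 255)/(-528584) = -234742*(-1/528584) = 117371/264292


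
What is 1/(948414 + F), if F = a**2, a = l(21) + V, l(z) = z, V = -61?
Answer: 1/950014 ≈ 1.0526e-6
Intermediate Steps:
a = -40 (a = 21 - 61 = -40)
F = 1600 (F = (-40)**2 = 1600)
1/(948414 + F) = 1/(948414 + 1600) = 1/950014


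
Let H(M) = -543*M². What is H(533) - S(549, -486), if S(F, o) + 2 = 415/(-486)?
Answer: -74970517535/486 ≈ -1.5426e+8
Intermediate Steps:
S(F, o) = -1387/486 (S(F, o) = -2 + 415/(-486) = -2 + 415*(-1/486) = -2 - 415/486 = -1387/486)
H(533) - S(549, -486) = -543*533² - 1*(-1387/486) = -543*284089 + 1387/486 = -154260327 + 1387/486 = -74970517535/486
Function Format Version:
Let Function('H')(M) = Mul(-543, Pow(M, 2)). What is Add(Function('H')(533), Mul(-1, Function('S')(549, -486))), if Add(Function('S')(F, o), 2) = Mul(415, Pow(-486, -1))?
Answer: Rational(-74970517535, 486) ≈ -1.5426e+8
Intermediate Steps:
Function('S')(F, o) = Rational(-1387, 486) (Function('S')(F, o) = Add(-2, Mul(415, Pow(-486, -1))) = Add(-2, Mul(415, Rational(-1, 486))) = Add(-2, Rational(-415, 486)) = Rational(-1387, 486))
Add(Function('H')(533), Mul(-1, Function('S')(549, -486))) = Add(Mul(-543, Pow(533, 2)), Mul(-1, Rational(-1387, 486))) = Add(Mul(-543, 284089), Rational(1387, 486)) = Add(-154260327, Rational(1387, 486)) = Rational(-74970517535, 486)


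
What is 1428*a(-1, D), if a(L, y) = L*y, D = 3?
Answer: -4284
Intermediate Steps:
1428*a(-1, D) = 1428*(-1*3) = 1428*(-3) = -4284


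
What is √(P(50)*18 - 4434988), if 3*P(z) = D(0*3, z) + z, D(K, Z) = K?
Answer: 16*I*√17323 ≈ 2105.9*I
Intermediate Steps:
P(z) = z/3 (P(z) = (0*3 + z)/3 = (0 + z)/3 = z/3)
√(P(50)*18 - 4434988) = √(((⅓)*50)*18 - 4434988) = √((50/3)*18 - 4434988) = √(300 - 4434988) = √(-4434688) = 16*I*√17323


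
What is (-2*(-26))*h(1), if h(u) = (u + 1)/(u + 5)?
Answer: 52/3 ≈ 17.333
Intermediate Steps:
h(u) = (1 + u)/(5 + u)
(-2*(-26))*h(1) = (-2*(-26))*((1 + 1)/(5 + 1)) = 52*(2/6) = 52*((1/6)*2) = 52*(1/3) = 52/3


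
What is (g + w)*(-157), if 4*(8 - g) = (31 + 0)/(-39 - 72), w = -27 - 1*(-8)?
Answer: 761921/444 ≈ 1716.0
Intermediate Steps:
w = -19 (w = -27 + 8 = -19)
g = 3583/444 (g = 8 - (31 + 0)/(4*(-39 - 72)) = 8 - 31/(4*(-111)) = 8 - 31*(-1)/(4*111) = 8 - ¼*(-31/111) = 8 + 31/444 = 3583/444 ≈ 8.0698)
(g + w)*(-157) = (3583/444 - 19)*(-157) = -4853/444*(-157) = 761921/444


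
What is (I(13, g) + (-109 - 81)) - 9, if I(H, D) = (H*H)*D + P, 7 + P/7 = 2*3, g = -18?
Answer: -3248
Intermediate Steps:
P = -7 (P = -49 + 7*(2*3) = -49 + 7*6 = -49 + 42 = -7)
I(H, D) = -7 + D*H**2 (I(H, D) = (H*H)*D - 7 = H**2*D - 7 = D*H**2 - 7 = -7 + D*H**2)
(I(13, g) + (-109 - 81)) - 9 = ((-7 - 18*13**2) + (-109 - 81)) - 9 = ((-7 - 18*169) - 190) - 9 = ((-7 - 3042) - 190) - 9 = (-3049 - 190) - 9 = -3239 - 9 = -3248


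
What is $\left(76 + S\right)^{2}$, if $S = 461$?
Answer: $288369$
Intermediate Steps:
$\left(76 + S\right)^{2} = \left(76 + 461\right)^{2} = 537^{2} = 288369$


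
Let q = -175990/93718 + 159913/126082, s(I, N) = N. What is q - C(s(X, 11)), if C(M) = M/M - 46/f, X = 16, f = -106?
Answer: -639878592407/313128051214 ≈ -2.0435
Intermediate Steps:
C(M) = 76/53 (C(M) = M/M - 46/(-106) = 1 - 46*(-1/106) = 1 + 23/53 = 76/53)
q = -3601222323/5908076438 (q = -175990*1/93718 + 159913*(1/126082) = -87995/46859 + 159913/126082 = -3601222323/5908076438 ≈ -0.60954)
q - C(s(X, 11)) = -3601222323/5908076438 - 1*76/53 = -3601222323/5908076438 - 76/53 = -639878592407/313128051214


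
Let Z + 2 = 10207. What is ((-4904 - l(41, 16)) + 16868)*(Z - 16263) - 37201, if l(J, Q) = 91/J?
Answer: -2972568355/41 ≈ -7.2502e+7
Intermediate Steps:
Z = 10205 (Z = -2 + 10207 = 10205)
((-4904 - l(41, 16)) + 16868)*(Z - 16263) - 37201 = ((-4904 - 91/41) + 16868)*(10205 - 16263) - 37201 = ((-4904 - 91/41) + 16868)*(-6058) - 37201 = (-201155/41 + 16868)*(-6058) - 37201 = (490433/41)*(-6058) - 37201 = -2971043114/41 - 37201 = -2972568355/41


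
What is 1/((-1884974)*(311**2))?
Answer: -1/182316570254 ≈ -5.4850e-12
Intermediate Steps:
1/((-1884974)*(311**2)) = -1/1884974/96721 = -1/1884974*1/96721 = -1/182316570254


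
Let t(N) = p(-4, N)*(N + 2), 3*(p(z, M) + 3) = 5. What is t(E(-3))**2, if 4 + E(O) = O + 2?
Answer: 16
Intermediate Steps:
p(z, M) = -4/3 (p(z, M) = -3 + (1/3)*5 = -3 + 5/3 = -4/3)
E(O) = -2 + O (E(O) = -4 + (O + 2) = -4 + (2 + O) = -2 + O)
t(N) = -8/3 - 4*N/3 (t(N) = -4*(N + 2)/3 = -4*(2 + N)/3 = -8/3 - 4*N/3)
t(E(-3))**2 = (-8/3 - 4*(-2 - 3)/3)**2 = (-8/3 - 4/3*(-5))**2 = (-8/3 + 20/3)**2 = 4**2 = 16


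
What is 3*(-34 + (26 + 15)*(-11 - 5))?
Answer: -2070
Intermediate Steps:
3*(-34 + (26 + 15)*(-11 - 5)) = 3*(-34 + 41*(-16)) = 3*(-34 - 656) = 3*(-690) = -2070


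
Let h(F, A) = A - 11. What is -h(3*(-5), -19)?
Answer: 30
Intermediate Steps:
h(F, A) = -11 + A
-h(3*(-5), -19) = -(-11 - 19) = -1*(-30) = 30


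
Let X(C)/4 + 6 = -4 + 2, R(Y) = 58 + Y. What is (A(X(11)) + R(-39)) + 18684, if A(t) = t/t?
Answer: 18704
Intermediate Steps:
X(C) = -32 (X(C) = -24 + 4*(-4 + 2) = -24 + 4*(-2) = -24 - 8 = -32)
A(t) = 1
(A(X(11)) + R(-39)) + 18684 = (1 + (58 - 39)) + 18684 = (1 + 19) + 18684 = 20 + 18684 = 18704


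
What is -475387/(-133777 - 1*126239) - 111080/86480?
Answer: 152861131/281077296 ≈ 0.54384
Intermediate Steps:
-475387/(-133777 - 1*126239) - 111080/86480 = -475387/(-133777 - 126239) - 111080*1/86480 = -475387/(-260016) - 2777/2162 = -475387*(-1/260016) - 2777/2162 = 475387/260016 - 2777/2162 = 152861131/281077296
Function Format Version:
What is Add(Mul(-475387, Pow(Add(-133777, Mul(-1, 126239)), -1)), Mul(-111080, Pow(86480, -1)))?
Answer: Rational(152861131, 281077296) ≈ 0.54384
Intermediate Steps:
Add(Mul(-475387, Pow(Add(-133777, Mul(-1, 126239)), -1)), Mul(-111080, Pow(86480, -1))) = Add(Mul(-475387, Pow(Add(-133777, -126239), -1)), Mul(-111080, Rational(1, 86480))) = Add(Mul(-475387, Pow(-260016, -1)), Rational(-2777, 2162)) = Add(Mul(-475387, Rational(-1, 260016)), Rational(-2777, 2162)) = Add(Rational(475387, 260016), Rational(-2777, 2162)) = Rational(152861131, 281077296)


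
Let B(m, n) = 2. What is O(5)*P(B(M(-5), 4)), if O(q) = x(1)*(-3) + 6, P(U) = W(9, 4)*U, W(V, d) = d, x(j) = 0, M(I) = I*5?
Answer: 48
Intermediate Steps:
M(I) = 5*I
P(U) = 4*U
O(q) = 6 (O(q) = 0*(-3) + 6 = 0 + 6 = 6)
O(5)*P(B(M(-5), 4)) = 6*(4*2) = 6*8 = 48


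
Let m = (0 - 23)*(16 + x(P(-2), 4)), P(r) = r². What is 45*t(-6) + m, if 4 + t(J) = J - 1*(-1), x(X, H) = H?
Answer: -865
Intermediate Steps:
t(J) = -3 + J (t(J) = -4 + (J - 1*(-1)) = -4 + (J + 1) = -4 + (1 + J) = -3 + J)
m = -460 (m = (0 - 23)*(16 + 4) = -23*20 = -460)
45*t(-6) + m = 45*(-3 - 6) - 460 = 45*(-9) - 460 = -405 - 460 = -865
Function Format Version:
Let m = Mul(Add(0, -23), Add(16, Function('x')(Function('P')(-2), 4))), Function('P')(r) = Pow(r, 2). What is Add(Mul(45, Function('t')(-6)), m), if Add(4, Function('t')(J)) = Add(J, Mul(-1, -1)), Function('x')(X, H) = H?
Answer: -865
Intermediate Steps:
Function('t')(J) = Add(-3, J) (Function('t')(J) = Add(-4, Add(J, Mul(-1, -1))) = Add(-4, Add(J, 1)) = Add(-4, Add(1, J)) = Add(-3, J))
m = -460 (m = Mul(Add(0, -23), Add(16, 4)) = Mul(-23, 20) = -460)
Add(Mul(45, Function('t')(-6)), m) = Add(Mul(45, Add(-3, -6)), -460) = Add(Mul(45, -9), -460) = Add(-405, -460) = -865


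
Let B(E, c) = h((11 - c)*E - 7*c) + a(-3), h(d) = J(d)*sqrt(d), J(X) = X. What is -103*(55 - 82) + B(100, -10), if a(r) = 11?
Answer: 2792 + 2170*sqrt(2170) ≈ 1.0388e+5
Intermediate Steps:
h(d) = d**(3/2) (h(d) = d*sqrt(d) = d**(3/2))
B(E, c) = 11 + (-7*c + E*(11 - c))**(3/2) (B(E, c) = ((11 - c)*E - 7*c)**(3/2) + 11 = (E*(11 - c) - 7*c)**(3/2) + 11 = (-7*c + E*(11 - c))**(3/2) + 11 = 11 + (-7*c + E*(11 - c))**(3/2))
-103*(55 - 82) + B(100, -10) = -103*(55 - 82) + (11 + (-7*(-10) + 11*100 - 1*100*(-10))**(3/2)) = -103*(-27) + (11 + (70 + 1100 + 1000)**(3/2)) = 2781 + (11 + 2170**(3/2)) = 2781 + (11 + 2170*sqrt(2170)) = 2792 + 2170*sqrt(2170)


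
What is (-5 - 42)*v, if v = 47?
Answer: -2209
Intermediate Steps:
(-5 - 42)*v = (-5 - 42)*47 = -47*47 = -2209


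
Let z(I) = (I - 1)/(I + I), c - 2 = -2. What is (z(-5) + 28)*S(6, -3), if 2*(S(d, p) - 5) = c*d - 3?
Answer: 1001/10 ≈ 100.10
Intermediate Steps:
c = 0 (c = 2 - 2 = 0)
z(I) = (-1 + I)/(2*I) (z(I) = (-1 + I)/((2*I)) = (-1 + I)*(1/(2*I)) = (-1 + I)/(2*I))
S(d, p) = 7/2 (S(d, p) = 5 + (0*d - 3)/2 = 5 + (0 - 3)/2 = 5 + (1/2)*(-3) = 5 - 3/2 = 7/2)
(z(-5) + 28)*S(6, -3) = ((1/2)*(-1 - 5)/(-5) + 28)*(7/2) = ((1/2)*(-1/5)*(-6) + 28)*(7/2) = (3/5 + 28)*(7/2) = (143/5)*(7/2) = 1001/10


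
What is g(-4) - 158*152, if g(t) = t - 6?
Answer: -24026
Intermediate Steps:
g(t) = -6 + t
g(-4) - 158*152 = (-6 - 4) - 158*152 = -10 - 24016 = -24026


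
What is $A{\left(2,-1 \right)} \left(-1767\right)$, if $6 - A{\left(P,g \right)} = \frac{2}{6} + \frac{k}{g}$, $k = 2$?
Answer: $-13547$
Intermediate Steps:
$A{\left(P,g \right)} = \frac{17}{3} - \frac{2}{g}$ ($A{\left(P,g \right)} = 6 - \left(\frac{2}{6} + \frac{2}{g}\right) = 6 - \left(2 \cdot \frac{1}{6} + \frac{2}{g}\right) = 6 - \left(\frac{1}{3} + \frac{2}{g}\right) = \frac{17}{3} - \frac{2}{g}$)
$A{\left(2,-1 \right)} \left(-1767\right) = \left(\frac{17}{3} - \frac{2}{-1}\right) \left(-1767\right) = \left(\frac{17}{3} - -2\right) \left(-1767\right) = \left(\frac{17}{3} + 2\right) \left(-1767\right) = \frac{23}{3} \left(-1767\right) = -13547$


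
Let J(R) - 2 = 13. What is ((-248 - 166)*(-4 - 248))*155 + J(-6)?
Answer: 16170855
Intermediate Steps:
J(R) = 15 (J(R) = 2 + 13 = 15)
((-248 - 166)*(-4 - 248))*155 + J(-6) = ((-248 - 166)*(-4 - 248))*155 + 15 = -414*(-252)*155 + 15 = 104328*155 + 15 = 16170840 + 15 = 16170855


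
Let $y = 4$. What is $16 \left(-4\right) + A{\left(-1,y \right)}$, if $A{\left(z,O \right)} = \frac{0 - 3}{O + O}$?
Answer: $- \frac{515}{8} \approx -64.375$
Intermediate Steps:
$A{\left(z,O \right)} = - \frac{3}{2 O}$
$16 \left(-4\right) + A{\left(-1,y \right)} = 16 \left(-4\right) - \frac{3}{2 \cdot 4} = -64 - \frac{3}{8} = - \frac{515}{8}$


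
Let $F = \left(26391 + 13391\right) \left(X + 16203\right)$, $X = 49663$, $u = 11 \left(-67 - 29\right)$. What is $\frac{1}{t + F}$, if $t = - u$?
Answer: $\frac{1}{2620282268} \approx 3.8164 \cdot 10^{-10}$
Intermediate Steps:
$u = -1056$ ($u = 11 \left(-96\right) = -1056$)
$t = 1056$ ($t = \left(-1\right) \left(-1056\right) = 1056$)
$F = 2620281212$ ($F = \left(26391 + 13391\right) \left(49663 + 16203\right) = 39782 \cdot 65866 = 2620281212$)
$\frac{1}{t + F} = \frac{1}{1056 + 2620281212} = \frac{1}{2620282268}$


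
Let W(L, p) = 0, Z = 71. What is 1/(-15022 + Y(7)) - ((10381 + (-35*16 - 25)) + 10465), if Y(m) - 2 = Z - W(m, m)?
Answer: -302881690/14949 ≈ -20261.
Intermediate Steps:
Y(m) = 73 (Y(m) = 2 + (71 - 1*0) = 2 + (71 + 0) = 2 + 71 = 73)
1/(-15022 + Y(7)) - ((10381 + (-35*16 - 25)) + 10465) = 1/(-15022 + 73) - ((10381 + (-35*16 - 25)) + 10465) = 1/(-14949) - ((10381 + (-560 - 25)) + 10465) = -1/14949 - ((10381 - 585) + 10465) = -1/14949 - (9796 + 10465) = -1/14949 - 1*20261 = -1/14949 - 20261 = -302881690/14949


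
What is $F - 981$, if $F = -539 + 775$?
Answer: $-745$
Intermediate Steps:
$F = 236$
$F - 981 = 236 - 981 = -745$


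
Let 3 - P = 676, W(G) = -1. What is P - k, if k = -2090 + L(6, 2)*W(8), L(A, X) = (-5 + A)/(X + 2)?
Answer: 5669/4 ≈ 1417.3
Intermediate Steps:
L(A, X) = (-5 + A)/(2 + X)
P = -673 (P = 3 - 1*676 = 3 - 676 = -673)
k = -8361/4 (k = -2090 + ((-5 + 6)/(2 + 2))*(-1) = -2090 + (1/4)*(-1) = -2090 + ((¼)*1)*(-1) = -2090 + (¼)*(-1) = -2090 - ¼ = -8361/4 ≈ -2090.3)
P - k = -673 - 1*(-8361/4) = -673 + 8361/4 = 5669/4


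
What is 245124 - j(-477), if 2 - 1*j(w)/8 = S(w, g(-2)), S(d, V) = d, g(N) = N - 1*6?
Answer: 241292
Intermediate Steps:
g(N) = -6 + N (g(N) = N - 6 = -6 + N)
j(w) = 16 - 8*w
245124 - j(-477) = 245124 - (16 - 8*(-477)) = 245124 - (16 + 3816) = 245124 - 1*3832 = 245124 - 3832 = 241292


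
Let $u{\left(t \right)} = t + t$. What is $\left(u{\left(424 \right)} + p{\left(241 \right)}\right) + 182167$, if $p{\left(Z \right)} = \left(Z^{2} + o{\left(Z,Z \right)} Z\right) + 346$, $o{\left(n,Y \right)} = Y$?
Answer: $299523$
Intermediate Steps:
$u{\left(t \right)} = 2 t$
$p{\left(Z \right)} = 346 + 2 Z^{2}$ ($p{\left(Z \right)} = \left(Z^{2} + Z Z\right) + 346 = \left(Z^{2} + Z^{2}\right) + 346 = 2 Z^{2} + 346 = 346 + 2 Z^{2}$)
$\left(u{\left(424 \right)} + p{\left(241 \right)}\right) + 182167 = \left(2 \cdot 424 + \left(346 + 2 \cdot 241^{2}\right)\right) + 182167 = \left(848 + \left(346 + 2 \cdot 58081\right)\right) + 182167 = \left(848 + \left(346 + 116162\right)\right) + 182167 = \left(848 + 116508\right) + 182167 = 117356 + 182167 = 299523$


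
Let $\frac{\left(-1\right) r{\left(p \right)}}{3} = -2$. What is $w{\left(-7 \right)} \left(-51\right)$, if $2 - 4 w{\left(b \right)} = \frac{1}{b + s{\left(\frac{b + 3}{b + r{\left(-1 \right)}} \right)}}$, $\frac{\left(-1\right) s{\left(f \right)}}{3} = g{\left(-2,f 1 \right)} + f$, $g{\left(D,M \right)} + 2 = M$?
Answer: $- \frac{2601}{100} \approx -26.01$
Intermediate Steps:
$g{\left(D,M \right)} = -2 + M$
$r{\left(p \right)} = 6$ ($r{\left(p \right)} = \left(-3\right) \left(-2\right) = 6$)
$s{\left(f \right)} = 6 - 6 f$ ($s{\left(f \right)} = - 3 \left(\left(-2 + f 1\right) + f\right) = - 3 \left(\left(-2 + f\right) + f\right) = - 3 \left(-2 + 2 f\right) = 6 - 6 f$)
$w{\left(b \right)} = \frac{1}{2} - \frac{1}{4 \left(6 + b - \frac{6 \left(3 + b\right)}{6 + b}\right)}$ ($w{\left(b \right)} = \frac{1}{2} - \frac{1}{4 \left(b - \left(-6 + 6 \frac{b + 3}{b + 6}\right)\right)} = \frac{1}{2} - \frac{1}{4 \left(b - \left(-6 + 6 \frac{3 + b}{6 + b}\right)\right)} = \frac{1}{2} - \frac{1}{4 \left(b - \left(-6 + \frac{6 \left(3 + b\right)}{6 + b}\right)\right)} = \frac{1}{2} - \frac{1}{4 \left(6 + b - \frac{6 \left(3 + b\right)}{6 + b}\right)}$)
$w{\left(-7 \right)} \left(-51\right) = \frac{-36 + \left(1 - -14\right) \left(6 - 7\right)}{4 \left(-18 - - 7 \left(6 - 7\right)\right)} \left(-51\right) = \frac{-36 + \left(1 + 14\right) \left(-1\right)}{4 \left(-18 - \left(-7\right) \left(-1\right)\right)} \left(-51\right) = \frac{-36 + 15 \left(-1\right)}{4 \left(-18 - 7\right)} \left(-51\right) = \frac{-36 - 15}{4 \left(-25\right)} \left(-51\right) = \frac{1}{4} \left(- \frac{1}{25}\right) \left(-51\right) \left(-51\right) = \frac{51}{100} \left(-51\right) = - \frac{2601}{100}$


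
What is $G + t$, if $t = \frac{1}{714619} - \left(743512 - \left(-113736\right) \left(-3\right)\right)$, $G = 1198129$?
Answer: $\frac{568711665676}{714619} \approx 7.9583 \cdot 10^{5}$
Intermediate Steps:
$t = - \frac{287494082175}{714619}$ ($t = \frac{1}{714619} - \left(743512 - 341208\right) = \frac{1}{714619} - 402304 = - \frac{287494082175}{714619} \approx -4.023 \cdot 10^{5}$)
$G + t = 1198129 - \frac{287494082175}{714619} = \frac{568711665676}{714619}$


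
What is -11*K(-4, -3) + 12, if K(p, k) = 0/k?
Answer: 12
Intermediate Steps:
K(p, k) = 0
-11*K(-4, -3) + 12 = -11*0 + 12 = 0 + 12 = 12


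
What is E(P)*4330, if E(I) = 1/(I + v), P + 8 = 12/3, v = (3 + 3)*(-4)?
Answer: -2165/14 ≈ -154.64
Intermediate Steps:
v = -24 (v = 6*(-4) = -24)
P = -4 (P = -8 + 12/3 = -8 + 12*(⅓) = -8 + 4 = -4)
E(I) = 1/(-24 + I) (E(I) = 1/(I - 24) = 1/(-24 + I))
E(P)*4330 = 4330/(-24 - 4) = 4330/(-28) = -1/28*4330 = -2165/14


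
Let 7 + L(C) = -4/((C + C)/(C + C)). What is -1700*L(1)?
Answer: 18700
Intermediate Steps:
L(C) = -11 (L(C) = -7 - 4/((C + C)/(C + C)) = -7 - 4/((2*C)/((2*C))) = -7 - 4/((2*C)*(1/(2*C))) = -7 - 4/1 = -7 - 4*1 = -7 - 4 = -11)
-1700*L(1) = -1700*(-11) = 18700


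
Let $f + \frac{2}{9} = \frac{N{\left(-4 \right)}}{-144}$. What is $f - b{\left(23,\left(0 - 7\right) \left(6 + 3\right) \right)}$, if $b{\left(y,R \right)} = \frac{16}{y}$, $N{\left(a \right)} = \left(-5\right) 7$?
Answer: $- \frac{745}{1104} \approx -0.67482$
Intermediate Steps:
$N{\left(a \right)} = -35$
$f = \frac{1}{48}$ ($f = - \frac{2}{9} - \frac{35}{-144} = - \frac{2}{9} - - \frac{35}{144} = - \frac{2}{9} + \frac{35}{144} = \frac{1}{48} \approx 0.020833$)
$f - b{\left(23,\left(0 - 7\right) \left(6 + 3\right) \right)} = \frac{1}{48} - \frac{16}{23} = - \frac{745}{1104}$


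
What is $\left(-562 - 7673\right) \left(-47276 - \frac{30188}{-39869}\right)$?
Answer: $\frac{15521465162160}{39869} \approx 3.8931 \cdot 10^{8}$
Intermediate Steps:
$\left(-562 - 7673\right) \left(-47276 - \frac{30188}{-39869}\right) = - 8235 \left(-47276 - - \frac{30188}{39869}\right) = - 8235 \left(-47276 + \frac{30188}{39869}\right) = \left(-8235\right) \left(- \frac{1884816656}{39869}\right) = \frac{15521465162160}{39869}$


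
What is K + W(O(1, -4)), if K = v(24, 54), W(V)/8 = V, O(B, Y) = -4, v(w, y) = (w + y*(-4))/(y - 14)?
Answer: -184/5 ≈ -36.800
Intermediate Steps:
v(w, y) = (w - 4*y)/(-14 + y)
W(V) = 8*V
K = -24/5 (K = (24 - 4*54)/(-14 + 54) = (24 - 216)/40 = (1/40)*(-192) = -24/5 ≈ -4.8000)
K + W(O(1, -4)) = -24/5 + 8*(-4) = -24/5 - 32 = -184/5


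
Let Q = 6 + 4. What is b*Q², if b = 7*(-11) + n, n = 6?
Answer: -7100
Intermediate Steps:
Q = 10
b = -71 (b = 7*(-11) + 6 = -77 + 6 = -71)
b*Q² = -71*10² = -71*100 = -7100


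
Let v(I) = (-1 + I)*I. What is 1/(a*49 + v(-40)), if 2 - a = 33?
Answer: 1/121 ≈ 0.0082645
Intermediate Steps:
a = -31 (a = 2 - 1*33 = 2 - 33 = -31)
v(I) = I*(-1 + I)
1/(a*49 + v(-40)) = 1/(-31*49 - 40*(-1 - 40)) = 1/(-1519 - 40*(-41)) = 1/(-1519 + 1640) = 1/121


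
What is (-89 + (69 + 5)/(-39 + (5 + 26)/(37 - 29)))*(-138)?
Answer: 3532938/281 ≈ 12573.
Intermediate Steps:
(-89 + (69 + 5)/(-39 + (5 + 26)/(37 - 29)))*(-138) = (-89 + 74/(-39 + 31/8))*(-138) = (-89 + 74/(-281/8))*(-138) = (-89 + 74*(-8/281))*(-138) = (-89 - 592/281)*(-138) = -25601/281*(-138) = 3532938/281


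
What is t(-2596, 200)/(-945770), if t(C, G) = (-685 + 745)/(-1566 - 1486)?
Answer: 3/144324502 ≈ 2.0787e-8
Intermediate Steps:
t(C, G) = -15/763 (t(C, G) = 60/(-3052) = 60*(-1/3052) = -15/763)
t(-2596, 200)/(-945770) = -15/763/(-945770) = -15/763*(-1/945770) = 3/144324502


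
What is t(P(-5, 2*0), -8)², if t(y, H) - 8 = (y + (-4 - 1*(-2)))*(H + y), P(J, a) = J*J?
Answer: 159201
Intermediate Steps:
P(J, a) = J²
t(y, H) = 8 + (-2 + y)*(H + y) (t(y, H) = 8 + (y + (-4 - 1*(-2)))*(H + y) = 8 + (y + (-4 + 2))*(H + y) = 8 + (y - 2)*(H + y) = 8 + (-2 + y)*(H + y))
t(P(-5, 2*0), -8)² = (8 + ((-5)²)² - 2*(-8) - 2*(-5)² - 8*(-5)²)² = (8 + 25² + 16 - 2*25 - 8*25)² = (8 + 625 + 16 - 50 - 200)² = 399² = 159201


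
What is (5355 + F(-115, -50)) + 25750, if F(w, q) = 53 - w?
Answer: 31273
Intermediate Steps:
(5355 + F(-115, -50)) + 25750 = (5355 + (53 - 1*(-115))) + 25750 = (5355 + (53 + 115)) + 25750 = (5355 + 168) + 25750 = 5523 + 25750 = 31273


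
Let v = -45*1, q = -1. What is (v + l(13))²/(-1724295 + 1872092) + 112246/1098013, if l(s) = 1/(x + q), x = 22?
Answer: 1184928891730/10223830723743 ≈ 0.11590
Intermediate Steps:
l(s) = 1/21 (l(s) = 1/(22 - 1) = 1/21)
v = -45
(v + l(13))²/(-1724295 + 1872092) + 112246/1098013 = (-45 + 1/21)²/(-1724295 + 1872092) + 112246/1098013 = (-944/21)²/147797 + 112246*(1/1098013) = (891136/441)*(1/147797) + 112246/1098013 = 891136/65178477 + 112246/1098013 = 1184928891730/10223830723743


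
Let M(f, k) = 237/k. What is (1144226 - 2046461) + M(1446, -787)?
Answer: -710059182/787 ≈ -9.0224e+5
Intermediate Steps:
(1144226 - 2046461) + M(1446, -787) = (1144226 - 2046461) + 237/(-787) = -902235 + 237*(-1/787) = -902235 - 237/787 = -710059182/787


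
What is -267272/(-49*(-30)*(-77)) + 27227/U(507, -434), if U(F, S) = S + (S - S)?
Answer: -211844863/3508890 ≈ -60.374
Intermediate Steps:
U(F, S) = S (U(F, S) = S + 0 = S)
-267272/(-49*(-30)*(-77)) + 27227/U(507, -434) = -267272/(-49*(-30)*(-77)) + 27227/(-434) = -267272/(1470*(-77)) + 27227*(-1/434) = -267272/(-113190) - 27227/434 = -267272*(-1/113190) - 27227/434 = 133636/56595 - 27227/434 = -211844863/3508890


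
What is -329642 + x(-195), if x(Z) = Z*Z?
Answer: -291617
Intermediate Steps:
x(Z) = Z²
-329642 + x(-195) = -329642 + (-195)² = -329642 + 38025 = -291617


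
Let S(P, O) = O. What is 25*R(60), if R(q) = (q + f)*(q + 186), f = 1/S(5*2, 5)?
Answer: 370230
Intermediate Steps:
f = 1/5 ≈ 0.20000
R(q) = (186 + q)*(1/5 + q) (R(q) = (q + 1/5)*(q + 186) = (1/5 + q)*(186 + q) = (186 + q)*(1/5 + q))
25*R(60) = 25*(186/5 + 60**2 + (931/5)*60) = 25*(186/5 + 3600 + 11172) = 25*(74046/5) = 370230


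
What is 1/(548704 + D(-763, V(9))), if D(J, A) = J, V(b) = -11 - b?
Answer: 1/547941 ≈ 1.8250e-6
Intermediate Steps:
1/(548704 + D(-763, V(9))) = 1/(548704 - 763) = 1/547941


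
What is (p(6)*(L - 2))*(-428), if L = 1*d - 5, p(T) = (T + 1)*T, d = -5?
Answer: 215712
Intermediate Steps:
p(T) = T*(1 + T) (p(T) = (1 + T)*T = T*(1 + T))
L = -10 (L = 1*(-5) - 5 = -5 - 5 = -10)
(p(6)*(L - 2))*(-428) = ((6*(1 + 6))*(-10 - 2))*(-428) = ((6*7)*(-12))*(-428) = (42*(-12))*(-428) = -504*(-428) = 215712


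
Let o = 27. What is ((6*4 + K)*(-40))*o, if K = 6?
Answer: -32400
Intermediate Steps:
((6*4 + K)*(-40))*o = ((6*4 + 6)*(-40))*27 = ((24 + 6)*(-40))*27 = (30*(-40))*27 = -1200*27 = -32400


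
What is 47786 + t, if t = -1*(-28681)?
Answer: 76467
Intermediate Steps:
t = 28681
47786 + t = 47786 + 28681 = 76467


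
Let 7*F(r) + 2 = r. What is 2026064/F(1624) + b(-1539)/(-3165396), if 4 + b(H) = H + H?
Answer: 11223267292103/1283568078 ≈ 8743.8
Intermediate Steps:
F(r) = -2/7 + r/7
b(H) = -4 + 2*H (b(H) = -4 + (H + H) = -4 + 2*H)
2026064/F(1624) + b(-1539)/(-3165396) = 2026064/(-2/7 + (⅐)*1624) + (-4 + 2*(-1539))/(-3165396) = 2026064/(-2/7 + 232) + (-4 - 3078)*(-1/3165396) = 2026064/(1622/7) - 3082*(-1/3165396) = 2026064*(7/1622) + 1541/1582698 = 7091224/811 + 1541/1582698 = 11223267292103/1283568078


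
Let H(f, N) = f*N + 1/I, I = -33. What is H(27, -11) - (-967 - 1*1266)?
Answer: 63887/33 ≈ 1936.0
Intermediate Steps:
H(f, N) = -1/33 + N*f (H(f, N) = f*N + 1/(-33) = N*f - 1/33 = -1/33 + N*f)
H(27, -11) - (-967 - 1*1266) = (-1/33 - 11*27) - (-967 - 1*1266) = (-1/33 - 297) - (-967 - 1266) = -9802/33 - 1*(-2233) = -9802/33 + 2233 = 63887/33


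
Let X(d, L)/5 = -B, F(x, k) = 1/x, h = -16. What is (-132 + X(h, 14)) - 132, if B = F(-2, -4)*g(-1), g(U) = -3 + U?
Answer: -274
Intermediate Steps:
B = 2 (B = (-3 - 1)/(-2) = -1/2*(-4) = 2)
X(d, L) = -10 (X(d, L) = 5*(-1*2) = 5*(-2) = -10)
(-132 + X(h, 14)) - 132 = (-132 - 10) - 132 = -142 - 132 = -274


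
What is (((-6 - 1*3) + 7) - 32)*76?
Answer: -2584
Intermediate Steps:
(((-6 - 1*3) + 7) - 32)*76 = (((-6 - 3) + 7) - 32)*76 = ((-9 + 7) - 32)*76 = (-2 - 32)*76 = -34*76 = -2584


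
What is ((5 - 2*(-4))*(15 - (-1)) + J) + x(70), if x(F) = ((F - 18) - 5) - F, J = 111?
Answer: 296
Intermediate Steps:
x(F) = -23 (x(F) = ((-18 + F) - 5) - F = (-23 + F) - F = -23)
((5 - 2*(-4))*(15 - (-1)) + J) + x(70) = ((5 - 2*(-4))*(15 - (-1)) + 111) - 23 = ((5 + 8)*(15 - 1*(-1)) + 111) - 23 = (13*(15 + 1) + 111) - 23 = (13*16 + 111) - 23 = (208 + 111) - 23 = 319 - 23 = 296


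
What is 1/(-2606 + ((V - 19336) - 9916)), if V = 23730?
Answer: -1/8128 ≈ -0.00012303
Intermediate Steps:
1/(-2606 + ((V - 19336) - 9916)) = 1/(-2606 + ((23730 - 19336) - 9916)) = 1/(-2606 + (4394 - 9916)) = 1/(-2606 - 5522) = 1/(-8128) = -1/8128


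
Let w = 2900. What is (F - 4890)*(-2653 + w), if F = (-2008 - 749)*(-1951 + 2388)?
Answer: -298795653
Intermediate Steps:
F = -1204809 (F = -2757*437 = -1204809)
(F - 4890)*(-2653 + w) = (-1204809 - 4890)*(-2653 + 2900) = -1209699*247 = -298795653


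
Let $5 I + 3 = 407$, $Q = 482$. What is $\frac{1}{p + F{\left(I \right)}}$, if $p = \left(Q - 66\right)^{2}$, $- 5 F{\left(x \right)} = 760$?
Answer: $\frac{1}{172904} \approx 5.7836 \cdot 10^{-6}$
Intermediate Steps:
$I = \frac{404}{5}$ ($I = - \frac{3}{5} + \frac{1}{5} \cdot 407 = - \frac{3}{5} + \frac{407}{5} = \frac{404}{5} \approx 80.8$)
$F{\left(x \right)} = -152$ ($F{\left(x \right)} = \left(- \frac{1}{5}\right) 760 = -152$)
$p = 173056$ ($p = \left(482 - 66\right)^{2} = 416^{2} = 173056$)
$\frac{1}{p + F{\left(I \right)}} = \frac{1}{173056 - 152} = \frac{1}{172904}$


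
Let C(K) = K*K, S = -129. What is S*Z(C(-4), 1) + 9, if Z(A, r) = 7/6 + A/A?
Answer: -541/2 ≈ -270.50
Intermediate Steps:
C(K) = K²
Z(A, r) = 13/6 (Z(A, r) = 7*(⅙) + 1 = 7/6 + 1 = 13/6)
S*Z(C(-4), 1) + 9 = -129*13/6 + 9 = -559/2 + 9 = -541/2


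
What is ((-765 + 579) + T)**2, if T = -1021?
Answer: 1456849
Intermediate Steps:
((-765 + 579) + T)**2 = ((-765 + 579) - 1021)**2 = (-186 - 1021)**2 = (-1207)**2 = 1456849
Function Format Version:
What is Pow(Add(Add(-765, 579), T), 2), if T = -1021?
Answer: 1456849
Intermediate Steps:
Pow(Add(Add(-765, 579), T), 2) = Pow(Add(Add(-765, 579), -1021), 2) = Pow(Add(-186, -1021), 2) = Pow(-1207, 2) = 1456849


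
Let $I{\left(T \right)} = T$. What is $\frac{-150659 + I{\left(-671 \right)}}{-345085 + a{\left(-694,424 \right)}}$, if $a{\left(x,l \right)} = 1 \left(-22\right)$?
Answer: $\frac{151330}{345107} \approx 0.4385$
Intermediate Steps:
$a{\left(x,l \right)} = -22$
$\frac{-150659 + I{\left(-671 \right)}}{-345085 + a{\left(-694,424 \right)}} = \frac{-150659 - 671}{-345085 - 22} = - \frac{151330}{-345107} = \left(-151330\right) \left(- \frac{1}{345107}\right) = \frac{151330}{345107}$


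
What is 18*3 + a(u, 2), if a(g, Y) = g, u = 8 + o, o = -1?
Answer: 61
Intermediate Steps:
u = 7 (u = 8 - 1 = 7)
18*3 + a(u, 2) = 18*3 + 7 = 54 + 7 = 61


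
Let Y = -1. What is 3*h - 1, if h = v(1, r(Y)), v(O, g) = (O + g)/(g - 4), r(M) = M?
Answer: -1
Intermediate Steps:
v(O, g) = (O + g)/(-4 + g)
h = 0 (h = (1 - 1)/(-4 - 1) = 0/(-5) = -1/5*0 = 0)
3*h - 1 = 3*0 - 1 = 0 - 1 = -1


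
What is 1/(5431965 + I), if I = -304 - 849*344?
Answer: 1/5139605 ≈ 1.9457e-7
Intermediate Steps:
I = -292360 (I = -304 - 292056 = -292360)
1/(5431965 + I) = 1/(5431965 - 292360) = 1/5139605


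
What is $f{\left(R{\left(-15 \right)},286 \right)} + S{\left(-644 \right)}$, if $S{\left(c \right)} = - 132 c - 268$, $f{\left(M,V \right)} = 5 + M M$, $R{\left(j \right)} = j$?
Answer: $84970$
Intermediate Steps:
$f{\left(M,V \right)} = 5 + M^{2}$
$S{\left(c \right)} = -268 - 132 c$
$f{\left(R{\left(-15 \right)},286 \right)} + S{\left(-644 \right)} = \left(5 + \left(-15\right)^{2}\right) - -84740 = \left(5 + 225\right) + \left(-268 + 85008\right) = 230 + 84740 = 84970$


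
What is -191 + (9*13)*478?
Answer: 55735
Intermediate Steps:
-191 + (9*13)*478 = -191 + 117*478 = -191 + 55926 = 55735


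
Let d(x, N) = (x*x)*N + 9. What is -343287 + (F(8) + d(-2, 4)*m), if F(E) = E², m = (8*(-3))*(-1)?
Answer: -342623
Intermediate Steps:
m = 24 (m = -24*(-1) = 24)
d(x, N) = 9 + N*x² (d(x, N) = x²*N + 9 = N*x² + 9 = 9 + N*x²)
-343287 + (F(8) + d(-2, 4)*m) = -343287 + (8² + (9 + 4*(-2)²)*24) = -343287 + (64 + (9 + 4*4)*24) = -343287 + (64 + (9 + 16)*24) = -343287 + (64 + 25*24) = -343287 + (64 + 600) = -343287 + 664 = -342623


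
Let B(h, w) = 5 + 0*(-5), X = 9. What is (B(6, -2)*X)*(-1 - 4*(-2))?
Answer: 315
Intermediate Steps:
B(h, w) = 5 (B(h, w) = 5 + 0 = 5)
(B(6, -2)*X)*(-1 - 4*(-2)) = (5*9)*(-1 - 4*(-2)) = 45*(-1 + 8) = 45*7 = 315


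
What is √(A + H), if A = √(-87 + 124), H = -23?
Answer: √(-23 + √37) ≈ 4.1131*I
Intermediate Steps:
A = √37 ≈ 6.0828
√(A + H) = √(√37 - 23) = √(-23 + √37)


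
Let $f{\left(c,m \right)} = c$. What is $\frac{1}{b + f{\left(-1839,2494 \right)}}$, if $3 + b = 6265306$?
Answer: $\frac{1}{6263464} \approx 1.5966 \cdot 10^{-7}$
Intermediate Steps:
$b = 6265303$ ($b = -3 + 6265306 = 6265303$)
$\frac{1}{b + f{\left(-1839,2494 \right)}} = \frac{1}{6265303 - 1839} = \frac{1}{6263464}$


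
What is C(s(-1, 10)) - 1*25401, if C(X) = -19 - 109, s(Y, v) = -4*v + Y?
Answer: -25529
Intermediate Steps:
s(Y, v) = Y - 4*v
C(X) = -128
C(s(-1, 10)) - 1*25401 = -128 - 1*25401 = -128 - 25401 = -25529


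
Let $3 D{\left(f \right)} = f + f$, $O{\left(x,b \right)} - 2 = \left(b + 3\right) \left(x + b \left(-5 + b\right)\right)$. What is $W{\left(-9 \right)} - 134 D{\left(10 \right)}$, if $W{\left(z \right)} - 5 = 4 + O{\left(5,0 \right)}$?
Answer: $- \frac{2602}{3} \approx -867.33$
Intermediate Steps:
$O{\left(x,b \right)} = 2 + \left(3 + b\right) \left(x + b \left(-5 + b\right)\right)$ ($O{\left(x,b \right)} = 2 + \left(b + 3\right) \left(x + b \left(-5 + b\right)\right) = 2 + \left(3 + b\right) \left(x + b \left(-5 + b\right)\right)$)
$D{\left(f \right)} = \frac{2 f}{3}$ ($D{\left(f \right)} = \frac{f + f}{3} = \frac{2 f}{3}$)
$W{\left(z \right)} = 26$ ($W{\left(z \right)} = 5 + \left(4 + \left(2 + 0^{3} - 0 - 2 \cdot 0^{2} + 3 \cdot 5 + 0 \cdot 5\right)\right) = 5 + \left(4 + \left(2 + 0 + 0 - 0 + 15 + 0\right)\right) = 5 + \left(4 + \left(2 + 0 + 0 + 0 + 15 + 0\right)\right) = 5 + \left(4 + 17\right) = 5 + 21 = 26$)
$W{\left(-9 \right)} - 134 D{\left(10 \right)} = 26 - 134 \cdot \frac{2}{3} \cdot 10 = 26 - \frac{2680}{3} = - \frac{2602}{3}$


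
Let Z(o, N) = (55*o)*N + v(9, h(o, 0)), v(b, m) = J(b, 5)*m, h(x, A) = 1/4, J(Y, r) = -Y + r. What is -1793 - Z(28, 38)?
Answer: -60312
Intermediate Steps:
J(Y, r) = r - Y
h(x, A) = ¼ (h(x, A) = (¼)*1 = ¼)
v(b, m) = m*(5 - b) (v(b, m) = (5 - b)*m = m*(5 - b))
Z(o, N) = -1 + 55*N*o (Z(o, N) = (55*o)*N + (5 - 1*9)/4 = 55*N*o + (5 - 9)/4 = 55*N*o + (¼)*(-4) = 55*N*o - 1 = -1 + 55*N*o)
-1793 - Z(28, 38) = -1793 - (-1 + 55*38*28) = -1793 - (-1 + 58520) = -1793 - 1*58519 = -1793 - 58519 = -60312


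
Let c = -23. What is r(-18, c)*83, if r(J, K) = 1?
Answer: 83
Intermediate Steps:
r(-18, c)*83 = 1*83 = 83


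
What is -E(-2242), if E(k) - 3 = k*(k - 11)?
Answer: -5051229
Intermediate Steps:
E(k) = 3 + k*(-11 + k) (E(k) = 3 + k*(k - 11) = 3 + k*(-11 + k))
-E(-2242) = -(3 + (-2242)² - 11*(-2242)) = -(3 + 5026564 + 24662) = -1*5051229 = -5051229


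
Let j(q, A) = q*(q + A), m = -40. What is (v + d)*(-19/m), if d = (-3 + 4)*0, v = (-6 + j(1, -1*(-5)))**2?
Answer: 0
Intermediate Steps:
j(q, A) = q*(A + q)
v = 0 (v = (-6 + 1*(-1*(-5) + 1))**2 = (-6 + 1*(5 + 1))**2 = (-6 + 1*6)**2 = (-6 + 6)**2 = 0**2 = 0)
d = 0 (d = 1*0 = 0)
(v + d)*(-19/m) = (0 + 0)*(-19/(-40)) = 0*(-19*(-1/40)) = 0*(19/40) = 0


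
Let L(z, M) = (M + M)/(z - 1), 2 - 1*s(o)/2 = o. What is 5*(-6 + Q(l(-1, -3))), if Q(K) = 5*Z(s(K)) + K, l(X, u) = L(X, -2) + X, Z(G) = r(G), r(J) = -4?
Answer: -125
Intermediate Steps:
s(o) = 4 - 2*o
L(z, M) = 2*M/(-1 + z) (L(z, M) = (2*M)/(-1 + z) = 2*M/(-1 + z))
Z(G) = -4
l(X, u) = X - 4/(-1 + X) (l(X, u) = 2*(-2)/(-1 + X) + X = -4/(-1 + X) + X = X - 4/(-1 + X))
Q(K) = -20 + K (Q(K) = 5*(-4) + K = -20 + K)
5*(-6 + Q(l(-1, -3))) = 5*(-6 + (-20 + (-4 - (-1 - 1))/(-1 - 1))) = 5*(-6 + (-20 + (-4 - 1*(-2))/(-2))) = 5*(-6 + (-20 - (-4 + 2)/2)) = 5*(-6 + (-20 - ½*(-2))) = 5*(-6 + (-20 + 1)) = 5*(-6 - 19) = 5*(-25) = -125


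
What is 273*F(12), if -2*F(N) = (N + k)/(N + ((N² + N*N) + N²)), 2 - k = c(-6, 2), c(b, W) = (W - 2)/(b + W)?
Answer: -637/148 ≈ -4.3041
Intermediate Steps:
c(b, W) = (-2 + W)/(W + b)
k = 2 (k = 2 - (-2 + 2)/(2 - 6) = 2 - 0/(-4) = 2 - (-1)*0/4 = 2 - 1*0 = 2 + 0 = 2)
F(N) = -(2 + N)/(2*(N + 3*N²)) (F(N) = -(N + 2)/(2*(N + ((N² + N*N) + N²))) = -(2 + N)/(2*(N + ((N² + N²) + N²))) = -(2 + N)/(2*(N + (2*N² + N²))) = -(2 + N)/(2*(N + 3*N²)))
273*F(12) = 273*((½)*(-2 - 1*12)/(12*(1 + 3*12))) = 273*((½)*(1/12)*(-2 - 12)/(1 + 36)) = 273*((½)*(1/12)*(-14)/37) = 273*((½)*(1/12)*(1/37)*(-14)) = 273*(-7/444) = -637/148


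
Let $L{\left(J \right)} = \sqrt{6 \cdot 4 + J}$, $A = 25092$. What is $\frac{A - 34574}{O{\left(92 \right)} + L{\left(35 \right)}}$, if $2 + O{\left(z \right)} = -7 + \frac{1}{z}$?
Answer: $\frac{721428488}{184553} + \frac{80255648 \sqrt{59}}{184553} \approx 7249.3$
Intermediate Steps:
$L{\left(J \right)} = \sqrt{24 + J}$
$O{\left(z \right)} = -9 + \frac{1}{z}$ ($O{\left(z \right)} = -2 - \left(7 - \frac{1}{z}\right) = -9 + \frac{1}{z}$)
$\frac{A - 34574}{O{\left(92 \right)} + L{\left(35 \right)}} = \frac{25092 - 34574}{\left(-9 + \frac{1}{92}\right) + \sqrt{24 + 35}} = - \frac{9482}{\left(-9 + \frac{1}{92}\right) + \sqrt{59}} = - \frac{9482}{- \frac{827}{92} + \sqrt{59}}$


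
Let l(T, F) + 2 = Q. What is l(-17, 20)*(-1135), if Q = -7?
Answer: 10215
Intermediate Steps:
l(T, F) = -9 (l(T, F) = -2 - 7 = -9)
l(-17, 20)*(-1135) = -9*(-1135) = 10215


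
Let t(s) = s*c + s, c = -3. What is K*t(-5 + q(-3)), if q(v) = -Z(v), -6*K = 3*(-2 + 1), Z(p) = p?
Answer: 2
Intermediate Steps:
K = ½ (K = -(-2 + 1)/2 = -(-1)/2 = -⅙*(-3) = ½ ≈ 0.50000)
q(v) = -v
t(s) = -2*s (t(s) = s*(-3) + s = -3*s + s = -2*s)
K*t(-5 + q(-3)) = (-2*(-5 - 1*(-3)))/2 = (-2*(-5 + 3))/2 = (-2*(-2))/2 = (½)*4 = 2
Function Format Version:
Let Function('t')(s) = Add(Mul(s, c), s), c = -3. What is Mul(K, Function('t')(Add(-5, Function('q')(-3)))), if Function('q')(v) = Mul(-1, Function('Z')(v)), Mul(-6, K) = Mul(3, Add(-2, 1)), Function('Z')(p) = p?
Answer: 2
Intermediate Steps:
K = Rational(1, 2) (K = Mul(Rational(-1, 6), Mul(3, Add(-2, 1))) = Mul(Rational(-1, 6), Mul(3, -1)) = Mul(Rational(-1, 6), -3) = Rational(1, 2) ≈ 0.50000)
Function('q')(v) = Mul(-1, v)
Function('t')(s) = Mul(-2, s) (Function('t')(s) = Add(Mul(s, -3), s) = Add(Mul(-3, s), s) = Mul(-2, s))
Mul(K, Function('t')(Add(-5, Function('q')(-3)))) = Mul(Rational(1, 2), Mul(-2, Add(-5, Mul(-1, -3)))) = Mul(Rational(1, 2), Mul(-2, Add(-5, 3))) = Mul(Rational(1, 2), Mul(-2, -2)) = Mul(Rational(1, 2), 4) = 2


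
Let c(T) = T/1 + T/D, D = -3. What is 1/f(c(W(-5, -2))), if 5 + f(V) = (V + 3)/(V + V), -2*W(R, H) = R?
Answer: -5/18 ≈ -0.27778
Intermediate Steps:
W(R, H) = -R/2
c(T) = 2*T/3 (c(T) = T/1 + T/(-3) = T*1 + T*(-⅓) = T - T/3 = 2*T/3)
f(V) = -5 + (3 + V)/(2*V) (f(V) = -5 + (V + 3)/(V + V) = -5 + (3 + V)/((2*V)) = -5 + (3 + V)*(1/(2*V)) = -5 + (3 + V)/(2*V))
1/f(c(W(-5, -2))) = 1/(3*(1 - 2*(-½*(-5)))/(2*((2*(-½*(-5))/3)))) = 1/(3*(1 - 2*5/2)/(2*(((⅔)*(5/2))))) = 1/(3*(1 - 3*5/3)/(2*(5/3))) = 1/((3/2)*(⅗)*(1 - 5)) = 1/((3/2)*(⅗)*(-4)) = 1/(-18/5) = -5/18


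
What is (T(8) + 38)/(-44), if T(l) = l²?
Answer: -51/22 ≈ -2.3182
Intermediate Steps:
(T(8) + 38)/(-44) = (8² + 38)/(-44) = -(64 + 38)/44 = -1/44*102 = -51/22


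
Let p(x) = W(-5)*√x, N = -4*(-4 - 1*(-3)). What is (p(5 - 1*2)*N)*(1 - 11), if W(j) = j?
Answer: 200*√3 ≈ 346.41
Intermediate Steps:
N = 4 (N = -4*(-4 + 3) = -4*(-1) = 4)
p(x) = -5*√x
(p(5 - 1*2)*N)*(1 - 11) = (-5*√(5 - 1*2)*4)*(1 - 11) = (-5*√(5 - 2)*4)*(-10) = (-5*√3*4)*(-10) = -20*√3*(-10) = 200*√3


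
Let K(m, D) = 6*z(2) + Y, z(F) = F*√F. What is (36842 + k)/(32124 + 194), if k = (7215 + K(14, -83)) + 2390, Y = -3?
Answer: 23222/16159 + 6*√2/16159 ≈ 1.4376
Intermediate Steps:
z(F) = F^(3/2)
K(m, D) = -3 + 12*√2 (K(m, D) = 6*2^(3/2) - 3 = 6*(2*√2) - 3 = 12*√2 - 3 = -3 + 12*√2)
k = 9602 + 12*√2 (k = (7215 + (-3 + 12*√2)) + 2390 = (7212 + 12*√2) + 2390 = 9602 + 12*√2 ≈ 9619.0)
(36842 + k)/(32124 + 194) = (36842 + (9602 + 12*√2))/(32124 + 194) = (46444 + 12*√2)/32318 = (46444 + 12*√2)*(1/32318) = 23222/16159 + 6*√2/16159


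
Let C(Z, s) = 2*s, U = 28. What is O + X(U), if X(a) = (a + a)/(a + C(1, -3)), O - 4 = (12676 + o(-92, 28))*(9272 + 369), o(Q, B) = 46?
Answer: 1349180894/11 ≈ 1.2265e+8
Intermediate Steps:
O = 122652806 (O = 4 + (12676 + 46)*(9272 + 369) = 4 + 12722*9641 = 4 + 122652802 = 122652806)
X(a) = 2*a/(-6 + a) (X(a) = (a + a)/(a + 2*(-3)) = (2*a)/(a - 6) = (2*a)/(-6 + a) = 2*a/(-6 + a))
O + X(U) = 122652806 + 2*28/(-6 + 28) = 122652806 + 2*28/22 = 122652806 + 2*28*(1/22) = 122652806 + 28/11 = 1349180894/11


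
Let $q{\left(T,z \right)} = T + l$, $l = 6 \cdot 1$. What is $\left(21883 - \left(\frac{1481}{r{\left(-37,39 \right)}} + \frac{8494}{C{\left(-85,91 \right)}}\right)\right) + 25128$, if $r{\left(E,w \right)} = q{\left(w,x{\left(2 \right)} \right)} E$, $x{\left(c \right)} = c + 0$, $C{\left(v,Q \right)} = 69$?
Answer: $\frac{1795606138}{38295} \approx 46889.0$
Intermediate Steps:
$l = 6$
$x{\left(c \right)} = c$
$q{\left(T,z \right)} = 6 + T$ ($q{\left(T,z \right)} = T + 6 = 6 + T$)
$r{\left(E,w \right)} = E \left(6 + w\right)$ ($r{\left(E,w \right)} = \left(6 + w\right) E = E \left(6 + w\right)$)
$\left(21883 - \left(\frac{1481}{r{\left(-37,39 \right)}} + \frac{8494}{C{\left(-85,91 \right)}}\right)\right) + 25128 = \left(21883 - \left(\frac{8494}{69} + 1481 \left(- \frac{1}{37 \left(6 + 39\right)}\right)\right)\right) + 25128 = \left(21883 - \left(\frac{8494}{69} + \frac{1481}{\left(-37\right) 45}\right)\right) + 25128 = \left(21883 - \left(\frac{8494}{69} + \frac{1481}{-1665}\right)\right) + 25128 = \left(21883 - \frac{4680107}{38295}\right) + 25128 = \frac{833329378}{38295} + 25128 = \frac{1795606138}{38295}$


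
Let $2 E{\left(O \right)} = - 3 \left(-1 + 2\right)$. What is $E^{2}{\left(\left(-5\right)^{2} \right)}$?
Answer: $\frac{9}{4} \approx 2.25$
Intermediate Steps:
$E{\left(O \right)} = - \frac{3}{2}$ ($E{\left(O \right)} = \frac{\left(-3\right) \left(-1 + 2\right)}{2} = \frac{\left(-3\right) 1}{2} = \frac{1}{2} \left(-3\right) = - \frac{3}{2}$)
$E^{2}{\left(\left(-5\right)^{2} \right)} = \left(- \frac{3}{2}\right)^{2} = \frac{9}{4}$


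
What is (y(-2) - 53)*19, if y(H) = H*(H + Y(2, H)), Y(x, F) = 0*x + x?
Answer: -1007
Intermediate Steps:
Y(x, F) = x (Y(x, F) = 0 + x = x)
y(H) = H*(2 + H) (y(H) = H*(H + 2) = H*(2 + H))
(y(-2) - 53)*19 = (-2*(2 - 2) - 53)*19 = (-2*0 - 53)*19 = (0 - 53)*19 = -53*19 = -1007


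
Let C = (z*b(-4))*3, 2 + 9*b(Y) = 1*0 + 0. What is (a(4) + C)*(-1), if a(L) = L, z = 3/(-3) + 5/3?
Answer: -32/9 ≈ -3.5556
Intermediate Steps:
b(Y) = -2/9 (b(Y) = -2/9 + (1*0 + 0)/9 = -2/9 + (0 + 0)/9 = -2/9 + (⅑)*0 = -2/9 + 0 = -2/9)
z = ⅔ (z = 3*(-⅓) + 5*(⅓) = -1 + 5/3 = ⅔ ≈ 0.66667)
C = -4/9 (C = ((⅔)*(-2/9))*3 = -4/27*3 = -4/9 ≈ -0.44444)
(a(4) + C)*(-1) = (4 - 4/9)*(-1) = (32/9)*(-1) = -32/9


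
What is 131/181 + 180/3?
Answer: 10991/181 ≈ 60.724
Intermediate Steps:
131/181 + 180/3 = 131*(1/181) + 180*(1/3) = 131/181 + 60 = 10991/181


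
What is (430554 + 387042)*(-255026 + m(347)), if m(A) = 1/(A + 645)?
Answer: -51710042694609/248 ≈ -2.0851e+11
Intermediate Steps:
m(A) = 1/(645 + A)
(430554 + 387042)*(-255026 + m(347)) = (430554 + 387042)*(-255026 + 1/(645 + 347)) = 817596*(-255026 + 1/992) = 817596*(-252985791/992) = -51710042694609/248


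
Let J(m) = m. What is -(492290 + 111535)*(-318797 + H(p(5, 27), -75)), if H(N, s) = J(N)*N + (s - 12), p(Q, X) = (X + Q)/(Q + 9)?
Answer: 9434801854500/49 ≈ 1.9255e+11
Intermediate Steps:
p(Q, X) = (Q + X)/(9 + Q)
H(N, s) = -12 + s + N² (H(N, s) = N*N + (s - 12) = N² + (-12 + s) = -12 + s + N²)
-(492290 + 111535)*(-318797 + H(p(5, 27), -75)) = -(492290 + 111535)*(-318797 + (-12 - 75 + ((5 + 27)/(9 + 5))²)) = -603825*(-318797 + (-12 - 75 + (32/14)²)) = -603825*(-318797 + (-12 - 75 + ((1/14)*32)²)) = -603825*(-318797 + (-12 - 75 + (16/7)²)) = -603825*(-318797 + (-12 - 75 + 256/49)) = -603825*(-318797 - 4007/49) = -603825*(-15625060)/49 = -1*(-9434801854500/49) = 9434801854500/49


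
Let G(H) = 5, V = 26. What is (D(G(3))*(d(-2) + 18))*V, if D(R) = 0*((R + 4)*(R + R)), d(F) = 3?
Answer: 0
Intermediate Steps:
D(R) = 0 (D(R) = 0*((4 + R)*(2*R)) = 0*(2*R*(4 + R)) = 0)
(D(G(3))*(d(-2) + 18))*V = (0*(3 + 18))*26 = (0*21)*26 = 0*26 = 0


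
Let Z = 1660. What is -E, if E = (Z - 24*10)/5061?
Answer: -1420/5061 ≈ -0.28058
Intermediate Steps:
E = 1420/5061 (E = (1660 - 24*10)/5061 = (1660 - 240)*(1/5061) = 1420*(1/5061) = 1420/5061 ≈ 0.28058)
-E = -1*1420/5061 = -1420/5061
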